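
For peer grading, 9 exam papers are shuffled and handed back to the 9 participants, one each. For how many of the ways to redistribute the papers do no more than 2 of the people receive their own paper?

333737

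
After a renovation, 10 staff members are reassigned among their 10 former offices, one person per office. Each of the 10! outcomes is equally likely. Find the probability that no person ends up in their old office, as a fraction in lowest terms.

16481/44800

Favorable outcomes: !10 = 1334961.
Total outcomes: 10! = 3628800.
Probability = 1334961/3628800 = 16481/44800.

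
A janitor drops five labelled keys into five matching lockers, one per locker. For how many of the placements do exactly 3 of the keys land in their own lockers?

Pick the 3 fixed positions: C(5,3) = 10 ways.
The other 2 form a derangement: !2 = 1.
Total: 10 × 1 = 10.

10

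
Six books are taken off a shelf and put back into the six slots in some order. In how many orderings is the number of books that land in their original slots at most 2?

664

Sum C(6,i)·!(6-i) for i = 0..2:
  i=0: C(6,0)·!6 = 1·265 = 265
  i=1: C(6,1)·!5 = 6·44 = 264
  i=2: C(6,2)·!4 = 15·9 = 135
Total = 664.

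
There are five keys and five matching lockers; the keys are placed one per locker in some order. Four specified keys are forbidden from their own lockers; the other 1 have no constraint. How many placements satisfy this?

Inclusion-exclusion on the 4 forbidden self-matches:
Σ_{j=0}^{4} (-1)^j C(4,j)(5-j)!
= C(4,0)·5! - C(4,1)·4! + C(4,2)·3! - C(4,3)·2! + C(4,4)·1!
= 120 - 96 + 36 - 8 + 1
= 53

53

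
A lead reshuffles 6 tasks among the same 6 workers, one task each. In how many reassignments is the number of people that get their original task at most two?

664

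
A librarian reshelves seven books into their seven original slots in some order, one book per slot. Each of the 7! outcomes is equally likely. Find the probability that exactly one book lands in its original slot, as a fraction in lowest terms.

Favorable outcomes: C(7,1)·!6 = 7·265 = 1855.
Total outcomes: 7! = 5040.
Probability = 1855/5040 = 53/144.

53/144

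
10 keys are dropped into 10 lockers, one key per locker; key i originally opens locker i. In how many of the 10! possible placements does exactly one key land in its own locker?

Pick the single fixed position: C(10,1) = 10 ways.
The remaining 9 must be deranged: !9 = 133496.
Total: 10 × 133496 = 1334960.

1334960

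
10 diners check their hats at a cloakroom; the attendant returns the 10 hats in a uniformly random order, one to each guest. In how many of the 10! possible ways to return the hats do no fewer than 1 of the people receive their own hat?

Sum C(10,i)·!(10-i) for i = 1..10:
  i=1: C(10,1)·!9 = 10·133496 = 1334960
  i=2: C(10,2)·!8 = 45·14833 = 667485
  i=3: C(10,3)·!7 = 120·1854 = 222480
  i=4: C(10,4)·!6 = 210·265 = 55650
  i=5: C(10,5)·!5 = 252·44 = 11088
  i=6: C(10,6)·!4 = 210·9 = 1890
  i=7: C(10,7)·!3 = 120·2 = 240
  i=8: C(10,8)·!2 = 45·1 = 45
  i=9: C(10,9)·!1 = 10·0 = 0
  i=10: C(10,10)·!0 = 1·1 = 1
Total = 2293839.

2293839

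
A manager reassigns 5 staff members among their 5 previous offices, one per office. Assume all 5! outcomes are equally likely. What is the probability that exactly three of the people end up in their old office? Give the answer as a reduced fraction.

1/12

Favorable outcomes: C(5,3)·!2 = 10·1 = 10.
Total outcomes: 5! = 120.
Probability = 10/120 = 1/12.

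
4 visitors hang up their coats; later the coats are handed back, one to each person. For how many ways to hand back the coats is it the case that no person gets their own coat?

9

Use !n = n·!(n-1) + (-1)^n.
!4 = 4·2 + 1 = 9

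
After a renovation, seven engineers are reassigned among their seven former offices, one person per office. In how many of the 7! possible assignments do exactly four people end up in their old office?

70

Pick the 4 fixed positions: C(7,4) = 35 ways.
The remaining 3 must be deranged: !3 = 2.
Total: 35 × 2 = 70.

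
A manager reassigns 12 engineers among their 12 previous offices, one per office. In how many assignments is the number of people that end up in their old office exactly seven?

34848

Choose which 7 of the 12 are fixed: C(12,7) = 792.
The remaining 5 must be deranged: !5 = 44.
Total: 792 × 44 = 34848.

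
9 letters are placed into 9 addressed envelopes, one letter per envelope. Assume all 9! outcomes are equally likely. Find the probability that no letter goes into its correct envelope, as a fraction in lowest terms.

Favorable outcomes: !9 = 133496.
Total outcomes: 9! = 362880.
Probability = 133496/362880 = 16687/45360.

16687/45360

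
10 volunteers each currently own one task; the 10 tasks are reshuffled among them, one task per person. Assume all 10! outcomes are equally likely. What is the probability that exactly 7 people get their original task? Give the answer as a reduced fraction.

1/15120

Favorable outcomes: C(10,7)·!3 = 120·2 = 240.
Total outcomes: 10! = 3628800.
Probability = 240/3628800 = 1/15120.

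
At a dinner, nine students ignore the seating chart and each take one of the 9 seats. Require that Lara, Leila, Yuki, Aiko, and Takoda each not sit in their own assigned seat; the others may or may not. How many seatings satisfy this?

Inclusion-exclusion on the 5 forbidden self-matches:
Σ_{j=0}^{5} (-1)^j C(5,j)(9-j)!
= C(5,0)·9! - C(5,1)·8! + C(5,2)·7! - C(5,3)·6! + C(5,4)·5! - C(5,5)·4!
= 362880 - 201600 + 50400 - 7200 + 600 - 24
= 205056

205056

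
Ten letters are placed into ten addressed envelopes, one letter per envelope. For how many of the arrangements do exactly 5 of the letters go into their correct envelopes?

11088

Choose which 5 of the 10 are fixed: C(10,5) = 252.
The remaining 5 must be deranged: !5 = 44.
Total: 252 × 44 = 11088.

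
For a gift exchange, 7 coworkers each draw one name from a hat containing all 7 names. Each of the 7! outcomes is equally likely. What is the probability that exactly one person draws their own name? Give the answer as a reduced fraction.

53/144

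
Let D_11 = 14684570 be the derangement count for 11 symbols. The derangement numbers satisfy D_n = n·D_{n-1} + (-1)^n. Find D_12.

D_12 = 12·14684570 + 1 = 176214841.

176214841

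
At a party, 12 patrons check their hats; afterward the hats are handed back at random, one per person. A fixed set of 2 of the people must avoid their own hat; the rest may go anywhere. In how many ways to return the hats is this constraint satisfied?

402796800

Let A_j be the event that the j-th constrained one is fixed. By inclusion-exclusion over the 2 events:
Σ_{j=0}^{2} (-1)^j C(2,j)(12-j)!
= C(2,0)·12! - C(2,1)·11! + C(2,2)·10!
= 479001600 - 79833600 + 3628800
= 402796800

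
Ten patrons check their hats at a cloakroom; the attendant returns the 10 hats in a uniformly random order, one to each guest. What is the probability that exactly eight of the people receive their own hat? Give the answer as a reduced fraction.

1/80640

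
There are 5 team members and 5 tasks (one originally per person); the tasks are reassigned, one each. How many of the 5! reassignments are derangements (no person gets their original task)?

44

Recurrence: !5 = 4·(!4 + !3).
!5 = 4·(9 + 2) = 4·11 = 44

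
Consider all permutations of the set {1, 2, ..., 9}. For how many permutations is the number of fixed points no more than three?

355997

Sum C(9,i)·!(9-i) for i = 0..3:
  i=0: C(9,0)·!9 = 1·133496 = 133496
  i=1: C(9,1)·!8 = 9·14833 = 133497
  i=2: C(9,2)·!7 = 36·1854 = 66744
  i=3: C(9,3)·!6 = 84·265 = 22260
Total = 355997.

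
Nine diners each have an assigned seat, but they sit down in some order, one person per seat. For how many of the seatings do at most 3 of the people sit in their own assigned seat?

Sum C(9,i)·!(9-i) for i = 0..3:
  i=0: C(9,0)·!9 = 1·133496 = 133496
  i=1: C(9,1)·!8 = 9·14833 = 133497
  i=2: C(9,2)·!7 = 36·1854 = 66744
  i=3: C(9,3)·!6 = 84·265 = 22260
Total = 355997.

355997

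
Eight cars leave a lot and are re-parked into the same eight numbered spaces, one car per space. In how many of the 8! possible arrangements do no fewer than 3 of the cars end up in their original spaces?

3235

Sum C(8,i)·!(8-i) for i = 3..8:
  i=3: C(8,3)·!5 = 56·44 = 2464
  i=4: C(8,4)·!4 = 70·9 = 630
  i=5: C(8,5)·!3 = 56·2 = 112
  i=6: C(8,6)·!2 = 28·1 = 28
  i=7: C(8,7)·!1 = 8·0 = 0
  i=8: C(8,8)·!0 = 1·1 = 1
Total = 3235.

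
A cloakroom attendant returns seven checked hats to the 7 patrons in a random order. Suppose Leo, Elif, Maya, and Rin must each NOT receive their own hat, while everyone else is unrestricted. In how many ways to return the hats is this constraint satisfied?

Inclusion-exclusion on the 4 forbidden self-matches:
Σ_{j=0}^{4} (-1)^j C(4,j)(7-j)!
= C(4,0)·7! - C(4,1)·6! + C(4,2)·5! - C(4,3)·4! + C(4,4)·3!
= 5040 - 2880 + 720 - 96 + 6
= 2790

2790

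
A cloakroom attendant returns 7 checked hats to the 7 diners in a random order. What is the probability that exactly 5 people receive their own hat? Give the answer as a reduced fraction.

1/240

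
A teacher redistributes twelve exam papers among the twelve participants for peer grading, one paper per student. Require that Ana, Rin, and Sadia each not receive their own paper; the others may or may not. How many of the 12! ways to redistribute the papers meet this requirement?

Inclusion-exclusion on the 3 forbidden self-matches:
Σ_{j=0}^{3} (-1)^j C(3,j)(12-j)!
= C(3,0)·12! - C(3,1)·11! + C(3,2)·10! - C(3,3)·9!
= 479001600 - 119750400 + 10886400 - 362880
= 369774720

369774720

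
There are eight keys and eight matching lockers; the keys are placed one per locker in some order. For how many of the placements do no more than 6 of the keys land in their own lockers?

40319

# with exactly i fixed is C(8,i)·!(8-i); sum over i=0..6:
  i=0: C(8,0)·!8 = 1·14833 = 14833
  i=1: C(8,1)·!7 = 8·1854 = 14832
  i=2: C(8,2)·!6 = 28·265 = 7420
  i=3: C(8,3)·!5 = 56·44 = 2464
  i=4: C(8,4)·!4 = 70·9 = 630
  i=5: C(8,5)·!3 = 56·2 = 112
  i=6: C(8,6)·!2 = 28·1 = 28
Total = 40319.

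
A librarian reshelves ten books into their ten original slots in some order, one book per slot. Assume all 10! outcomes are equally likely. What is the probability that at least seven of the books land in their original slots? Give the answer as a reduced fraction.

143/1814400

Favorable outcomes: Σ_{i≥7} C(10,i)·!(10-i) = 120·2 + 45·1 + 10·0 + 1·1 = 286.
Total outcomes: 10! = 3628800.
Probability = 286/3628800 = 143/1814400.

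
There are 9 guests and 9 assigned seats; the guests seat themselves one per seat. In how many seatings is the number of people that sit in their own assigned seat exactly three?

22260

Pick the 3 fixed positions: C(9,3) = 84 ways.
The other 6 form a derangement: !6 = 265.
Total: 84 × 265 = 22260.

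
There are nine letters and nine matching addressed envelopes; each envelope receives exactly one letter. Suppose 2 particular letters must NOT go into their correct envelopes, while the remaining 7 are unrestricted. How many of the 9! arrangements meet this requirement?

287280

Inclusion-exclusion on the 2 forbidden self-matches:
Σ_{j=0}^{2} (-1)^j C(2,j)(9-j)!
= C(2,0)·9! - C(2,1)·8! + C(2,2)·7!
= 362880 - 80640 + 5040
= 287280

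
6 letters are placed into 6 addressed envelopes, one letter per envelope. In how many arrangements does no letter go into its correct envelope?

By inclusion-exclusion, !6 = Σ (-1)^k · 6!/k! for k=0..6
= 6! - 6!/1! + 6!/2! - 6!/3! + 6!/4! - 6!/5! + 6!/6!
= 720 - 720 + 360 - 120 + 30 - 6 + 1
= 265

265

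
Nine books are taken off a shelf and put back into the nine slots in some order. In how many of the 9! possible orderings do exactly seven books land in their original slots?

36

Choose which 7 of the 9 are fixed: C(9,7) = 36.
The remaining 2 must be deranged: !2 = 1.
Total: 36 × 1 = 36.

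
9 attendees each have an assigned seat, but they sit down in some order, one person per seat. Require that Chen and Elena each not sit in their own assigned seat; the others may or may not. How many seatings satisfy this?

Let A_j be the event that the j-th constrained one is fixed. By inclusion-exclusion over the 2 events:
Σ_{j=0}^{2} (-1)^j C(2,j)(9-j)!
= C(2,0)·9! - C(2,1)·8! + C(2,2)·7!
= 362880 - 80640 + 5040
= 287280

287280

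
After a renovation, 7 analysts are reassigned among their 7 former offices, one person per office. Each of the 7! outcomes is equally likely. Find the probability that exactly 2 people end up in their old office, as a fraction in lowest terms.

11/60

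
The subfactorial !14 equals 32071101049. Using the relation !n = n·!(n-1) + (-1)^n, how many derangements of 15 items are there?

481066515734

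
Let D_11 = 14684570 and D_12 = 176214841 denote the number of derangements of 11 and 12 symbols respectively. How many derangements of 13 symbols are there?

2290792932

D_13 = (13-1)·(D_12 + D_11) = 12·(176214841 + 14684570) = 12·190899411 = 2290792932.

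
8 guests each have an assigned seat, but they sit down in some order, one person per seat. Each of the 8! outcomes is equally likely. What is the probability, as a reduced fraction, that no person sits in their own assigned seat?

2119/5760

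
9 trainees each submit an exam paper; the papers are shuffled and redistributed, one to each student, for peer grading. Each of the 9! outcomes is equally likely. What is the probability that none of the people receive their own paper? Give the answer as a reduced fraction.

Favorable outcomes: !9 = 133496.
Total outcomes: 9! = 362880.
Probability = 133496/362880 = 16687/45360.

16687/45360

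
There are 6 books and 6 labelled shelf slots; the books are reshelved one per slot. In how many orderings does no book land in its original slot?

265

!6 is the nearest integer to 6!/e.
6! = 720, and 720/e ≈ 264.87, so !6 = 265.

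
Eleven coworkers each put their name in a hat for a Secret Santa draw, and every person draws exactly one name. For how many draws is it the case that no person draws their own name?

The number of derangements of 11 is !11 = Σ_{k=0}^{11} (-1)^k·11!/k!
= 11! - 11!/1! + 11!/2! - 11!/3! + 11!/4! - 11!/5! + 11!/6! - 11!/7! + 11!/8! - 11!/9! + 11!/10! - 11!/11!
= 39916800 - 39916800 + 19958400 - 6652800 + 1663200 - 332640 + 55440 - 7920 + 990 - 110 + 11 - 1
= 14684570

14684570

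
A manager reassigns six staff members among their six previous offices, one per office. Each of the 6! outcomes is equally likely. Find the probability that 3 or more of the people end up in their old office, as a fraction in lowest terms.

7/90

Favorable outcomes: Σ_{i≥3} C(6,i)·!(6-i) = 20·2 + 15·1 + 6·0 + 1·1 = 56.
Total outcomes: 6! = 720.
Probability = 56/720 = 7/90.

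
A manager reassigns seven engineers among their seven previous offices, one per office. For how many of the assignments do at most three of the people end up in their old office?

4948

Sum C(7,i)·!(7-i) for i = 0..3:
  i=0: C(7,0)·!7 = 1·1854 = 1854
  i=1: C(7,1)·!6 = 7·265 = 1855
  i=2: C(7,2)·!5 = 21·44 = 924
  i=3: C(7,3)·!4 = 35·9 = 315
Total = 4948.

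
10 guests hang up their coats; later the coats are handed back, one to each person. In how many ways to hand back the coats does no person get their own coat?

Use !n = (n-1)(!(n-1) + !(n-2)).
!10 = 9·(133496 + 14833) = 9·148329 = 1334961

1334961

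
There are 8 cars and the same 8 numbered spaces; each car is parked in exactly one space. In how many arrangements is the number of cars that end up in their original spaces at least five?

141

# with exactly i fixed is C(8,i)·!(8-i); sum over i=5..8:
  i=5: C(8,5)·!3 = 56·2 = 112
  i=6: C(8,6)·!2 = 28·1 = 28
  i=7: C(8,7)·!1 = 8·0 = 0
  i=8: C(8,8)·!0 = 1·1 = 1
Total = 141.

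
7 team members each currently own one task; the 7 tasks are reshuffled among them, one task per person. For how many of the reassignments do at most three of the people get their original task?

4948

# with exactly i fixed is C(7,i)·!(7-i); sum over i=0..3:
  i=0: C(7,0)·!7 = 1·1854 = 1854
  i=1: C(7,1)·!6 = 7·265 = 1855
  i=2: C(7,2)·!5 = 21·44 = 924
  i=3: C(7,3)·!4 = 35·9 = 315
Total = 4948.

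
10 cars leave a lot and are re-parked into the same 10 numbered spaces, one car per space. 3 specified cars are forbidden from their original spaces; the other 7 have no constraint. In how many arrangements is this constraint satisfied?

Inclusion-exclusion on the 3 forbidden self-matches:
Σ_{j=0}^{3} (-1)^j C(3,j)(10-j)!
= C(3,0)·10! - C(3,1)·9! + C(3,2)·8! - C(3,3)·7!
= 3628800 - 1088640 + 120960 - 5040
= 2656080

2656080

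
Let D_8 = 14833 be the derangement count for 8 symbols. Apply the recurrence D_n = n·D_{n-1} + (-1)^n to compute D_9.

D_9 = 9·14833 - 1 = 133496.

133496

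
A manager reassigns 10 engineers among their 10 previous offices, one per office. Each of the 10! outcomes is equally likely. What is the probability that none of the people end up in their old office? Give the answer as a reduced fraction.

16481/44800

Favorable outcomes: !10 = 1334961.
Total outcomes: 10! = 3628800.
Probability = 1334961/3628800 = 16481/44800.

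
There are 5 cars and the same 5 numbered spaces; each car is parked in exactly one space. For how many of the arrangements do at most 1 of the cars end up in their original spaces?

89

Sum C(5,i)·!(5-i) for i = 0..1:
  i=0: C(5,0)·!5 = 1·44 = 44
  i=1: C(5,1)·!4 = 5·9 = 45
Total = 89.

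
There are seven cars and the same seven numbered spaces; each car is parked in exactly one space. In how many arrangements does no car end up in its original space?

1854

The subfactorial !7 = [7!/e] (nearest integer).
7! = 5040, and 5040/e ≈ 1854.11, so !7 = 1854.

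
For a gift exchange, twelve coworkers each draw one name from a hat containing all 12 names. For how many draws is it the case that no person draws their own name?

Recurrence: !12 = 11·(!11 + !10).
!12 = 11·(14684570 + 1334961) = 11·16019531 = 176214841

176214841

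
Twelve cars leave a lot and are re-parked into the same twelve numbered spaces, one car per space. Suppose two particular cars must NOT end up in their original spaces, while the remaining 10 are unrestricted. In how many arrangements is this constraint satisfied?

402796800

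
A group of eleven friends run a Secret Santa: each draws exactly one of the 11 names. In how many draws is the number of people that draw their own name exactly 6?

Pick the 6 fixed positions: C(11,6) = 462 ways.
The remaining 5 must be deranged: !5 = 44.
Total: 462 × 44 = 20328.

20328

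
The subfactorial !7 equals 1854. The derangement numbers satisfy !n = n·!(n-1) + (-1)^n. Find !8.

!8 = 8·1854 + 1 = 14833.

14833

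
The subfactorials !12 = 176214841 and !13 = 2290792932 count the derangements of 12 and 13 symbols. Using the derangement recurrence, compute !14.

32071101049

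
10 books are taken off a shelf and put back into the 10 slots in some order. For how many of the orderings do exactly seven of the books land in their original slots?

240

Pick the 7 fixed positions: C(10,7) = 120 ways.
The remaining 3 must be deranged: !3 = 2.
Total: 120 × 2 = 240.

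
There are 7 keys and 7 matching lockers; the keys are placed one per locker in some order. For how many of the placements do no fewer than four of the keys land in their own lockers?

# with exactly i fixed is C(7,i)·!(7-i); sum over i=4..7:
  i=4: C(7,4)·!3 = 35·2 = 70
  i=5: C(7,5)·!2 = 21·1 = 21
  i=6: C(7,6)·!1 = 7·0 = 0
  i=7: C(7,7)·!0 = 1·1 = 1
Total = 92.

92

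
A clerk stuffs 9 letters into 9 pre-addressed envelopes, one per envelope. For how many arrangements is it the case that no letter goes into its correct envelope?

133496

By inclusion-exclusion, !9 = Σ (-1)^k · 9!/k! for k=0..9
= 9! - 9!/1! + 9!/2! - 9!/3! + 9!/4! - 9!/5! + 9!/6! - 9!/7! + 9!/8! - 9!/9!
= 362880 - 362880 + 181440 - 60480 + 15120 - 3024 + 504 - 72 + 9 - 1
= 133496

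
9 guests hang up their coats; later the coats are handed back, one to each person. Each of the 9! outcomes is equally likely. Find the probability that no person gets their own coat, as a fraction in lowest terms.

16687/45360

Favorable outcomes: !9 = 133496.
Total outcomes: 9! = 362880.
Probability = 133496/362880 = 16687/45360.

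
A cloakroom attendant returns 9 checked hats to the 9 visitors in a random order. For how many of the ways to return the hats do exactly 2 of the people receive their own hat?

66744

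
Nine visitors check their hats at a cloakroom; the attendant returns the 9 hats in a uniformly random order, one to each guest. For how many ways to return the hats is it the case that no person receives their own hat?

133496

By inclusion-exclusion, !9 = Σ (-1)^k · 9!/k! for k=0..9
= 9! - 9!/1! + 9!/2! - 9!/3! + 9!/4! - 9!/5! + 9!/6! - 9!/7! + 9!/8! - 9!/9!
= 362880 - 362880 + 181440 - 60480 + 15120 - 3024 + 504 - 72 + 9 - 1
= 133496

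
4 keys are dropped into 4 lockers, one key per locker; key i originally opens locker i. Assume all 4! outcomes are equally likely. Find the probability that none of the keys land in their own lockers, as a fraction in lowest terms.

Favorable outcomes: !4 = 9.
Total outcomes: 4! = 24.
Probability = 9/24 = 3/8.

3/8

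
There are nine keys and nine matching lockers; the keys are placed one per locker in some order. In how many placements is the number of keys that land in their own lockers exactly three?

22260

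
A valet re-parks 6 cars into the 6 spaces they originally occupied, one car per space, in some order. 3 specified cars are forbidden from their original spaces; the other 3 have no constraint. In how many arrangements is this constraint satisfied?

426

Inclusion-exclusion on the 3 forbidden self-matches:
Σ_{j=0}^{3} (-1)^j C(3,j)(6-j)!
= C(3,0)·6! - C(3,1)·5! + C(3,2)·4! - C(3,3)·3!
= 720 - 360 + 72 - 6
= 426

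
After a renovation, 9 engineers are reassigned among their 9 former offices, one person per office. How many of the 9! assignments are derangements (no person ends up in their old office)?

133496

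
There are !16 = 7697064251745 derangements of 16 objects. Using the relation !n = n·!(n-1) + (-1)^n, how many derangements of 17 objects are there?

130850092279664

!17 = 17·7697064251745 - 1 = 130850092279664.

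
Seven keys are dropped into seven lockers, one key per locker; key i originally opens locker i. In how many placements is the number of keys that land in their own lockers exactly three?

Pick the 3 fixed positions: C(7,3) = 35 ways.
The other 4 form a derangement: !4 = 9.
Total: 35 × 9 = 315.

315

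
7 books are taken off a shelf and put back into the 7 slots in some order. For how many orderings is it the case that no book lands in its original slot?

Use !n = n·!(n-1) + (-1)^n.
!7 = 7·265 - 1 = 1854

1854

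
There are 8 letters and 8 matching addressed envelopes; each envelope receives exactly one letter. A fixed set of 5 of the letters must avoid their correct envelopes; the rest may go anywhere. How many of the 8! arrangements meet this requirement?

Let A_j be the event that the j-th constrained one is fixed. By inclusion-exclusion over the 5 events:
Σ_{j=0}^{5} (-1)^j C(5,j)(8-j)!
= C(5,0)·8! - C(5,1)·7! + C(5,2)·6! - C(5,3)·5! + C(5,4)·4! - C(5,5)·3!
= 40320 - 25200 + 7200 - 1200 + 120 - 6
= 21234

21234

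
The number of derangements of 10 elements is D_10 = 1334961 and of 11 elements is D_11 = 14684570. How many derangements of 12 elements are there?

D_12 = (12-1)·(D_11 + D_10) = 11·(14684570 + 1334961) = 11·16019531 = 176214841.

176214841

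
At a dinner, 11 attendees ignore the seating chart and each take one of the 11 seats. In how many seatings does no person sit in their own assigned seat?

By inclusion-exclusion, !11 = Σ (-1)^k · 11!/k! for k=0..11
= 11! - 11!/1! + 11!/2! - 11!/3! + 11!/4! - 11!/5! + 11!/6! - 11!/7! + 11!/8! - 11!/9! + 11!/10! - 11!/11!
= 39916800 - 39916800 + 19958400 - 6652800 + 1663200 - 332640 + 55440 - 7920 + 990 - 110 + 11 - 1
= 14684570

14684570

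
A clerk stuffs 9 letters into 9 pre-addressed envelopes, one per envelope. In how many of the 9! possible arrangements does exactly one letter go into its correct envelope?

133497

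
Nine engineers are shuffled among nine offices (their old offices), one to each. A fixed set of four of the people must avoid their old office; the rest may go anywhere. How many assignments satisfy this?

229080

Let A_j be the event that the j-th constrained one is fixed. By inclusion-exclusion over the 4 events:
Σ_{j=0}^{4} (-1)^j C(4,j)(9-j)!
= C(4,0)·9! - C(4,1)·8! + C(4,2)·7! - C(4,3)·6! + C(4,4)·5!
= 362880 - 161280 + 30240 - 2880 + 120
= 229080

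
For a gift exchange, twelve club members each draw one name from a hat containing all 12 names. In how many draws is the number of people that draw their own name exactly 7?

34848

Pick the 7 fixed positions: C(12,7) = 792 ways.
The other 5 form a derangement: !5 = 44.
Total: 792 × 44 = 34848.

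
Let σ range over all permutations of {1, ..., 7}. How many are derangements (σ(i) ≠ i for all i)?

1854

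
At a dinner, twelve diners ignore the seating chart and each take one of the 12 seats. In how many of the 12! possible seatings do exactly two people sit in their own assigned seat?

88107426

Choose which 2 of the 12 are fixed: C(12,2) = 66.
The other 10 form a derangement: !10 = 1334961.
Total: 66 × 1334961 = 88107426.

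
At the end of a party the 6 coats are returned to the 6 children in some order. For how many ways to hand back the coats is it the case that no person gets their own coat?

265

The subfactorial !6 = [6!/e] (nearest integer).
6! = 720, and 720/e ≈ 264.87, so !6 = 265.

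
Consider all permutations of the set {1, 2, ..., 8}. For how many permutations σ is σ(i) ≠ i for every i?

14833

!8 is the nearest integer to 8!/e.
8! = 40320, and 40320/e ≈ 14832.90, so !8 = 14833.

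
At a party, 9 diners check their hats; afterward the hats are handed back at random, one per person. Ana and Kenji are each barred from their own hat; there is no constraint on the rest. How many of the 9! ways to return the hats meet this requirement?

287280

Let A_j be the event that the j-th constrained one is fixed. By inclusion-exclusion over the 2 events:
Σ_{j=0}^{2} (-1)^j C(2,j)(9-j)!
= C(2,0)·9! - C(2,1)·8! + C(2,2)·7!
= 362880 - 80640 + 5040
= 287280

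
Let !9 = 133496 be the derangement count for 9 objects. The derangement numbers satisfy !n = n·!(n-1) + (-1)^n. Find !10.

1334961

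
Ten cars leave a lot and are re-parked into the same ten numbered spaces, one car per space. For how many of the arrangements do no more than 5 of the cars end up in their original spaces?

3626624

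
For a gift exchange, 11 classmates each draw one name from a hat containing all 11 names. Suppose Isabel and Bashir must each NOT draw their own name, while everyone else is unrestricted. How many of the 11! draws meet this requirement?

33022080

Let A_j be the event that the j-th constrained one is fixed. By inclusion-exclusion over the 2 events:
Σ_{j=0}^{2} (-1)^j C(2,j)(11-j)!
= C(2,0)·11! - C(2,1)·10! + C(2,2)·9!
= 39916800 - 7257600 + 362880
= 33022080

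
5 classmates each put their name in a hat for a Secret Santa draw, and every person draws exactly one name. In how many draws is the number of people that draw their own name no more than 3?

# with exactly i fixed is C(5,i)·!(5-i); sum over i=0..3:
  i=0: C(5,0)·!5 = 1·44 = 44
  i=1: C(5,1)·!4 = 5·9 = 45
  i=2: C(5,2)·!3 = 10·2 = 20
  i=3: C(5,3)·!2 = 10·1 = 10
Total = 119.

119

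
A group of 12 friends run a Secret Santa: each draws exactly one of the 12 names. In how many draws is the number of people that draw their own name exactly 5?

1468368

Choose which 5 of the 12 are fixed: C(12,5) = 792.
The remaining 7 must be deranged: !7 = 1854.
Total: 792 × 1854 = 1468368.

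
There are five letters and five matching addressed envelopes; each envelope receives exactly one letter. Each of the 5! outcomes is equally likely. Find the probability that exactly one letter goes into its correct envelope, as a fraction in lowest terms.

Favorable outcomes: C(5,1)·!4 = 5·9 = 45.
Total outcomes: 5! = 120.
Probability = 45/120 = 3/8.

3/8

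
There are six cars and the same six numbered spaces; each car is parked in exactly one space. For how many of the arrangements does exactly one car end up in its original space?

264

Pick the single fixed position: C(6,1) = 6 ways.
The remaining 5 must be deranged: !5 = 44.
Total: 6 × 44 = 264.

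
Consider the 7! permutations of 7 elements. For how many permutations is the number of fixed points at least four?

# with exactly i fixed is C(7,i)·!(7-i); sum over i=4..7:
  i=4: C(7,4)·!3 = 35·2 = 70
  i=5: C(7,5)·!2 = 21·1 = 21
  i=6: C(7,6)·!1 = 7·0 = 0
  i=7: C(7,7)·!0 = 1·1 = 1
Total = 92.

92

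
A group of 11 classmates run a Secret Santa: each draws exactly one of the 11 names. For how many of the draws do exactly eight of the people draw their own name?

Choose which 8 of the 11 are fixed: C(11,8) = 165.
The remaining 3 must be deranged: !3 = 2.
Total: 165 × 2 = 330.

330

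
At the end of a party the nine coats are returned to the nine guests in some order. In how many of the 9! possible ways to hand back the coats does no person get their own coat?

The subfactorial !9 = [9!/e] (nearest integer).
9! = 362880, and 362880/e ≈ 133496.09, so !9 = 133496.

133496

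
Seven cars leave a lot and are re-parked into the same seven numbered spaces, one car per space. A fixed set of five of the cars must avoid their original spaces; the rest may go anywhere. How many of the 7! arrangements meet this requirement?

2428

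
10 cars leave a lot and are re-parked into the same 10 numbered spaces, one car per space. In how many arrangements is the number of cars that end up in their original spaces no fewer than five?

Sum C(10,i)·!(10-i) for i = 5..10:
  i=5: C(10,5)·!5 = 252·44 = 11088
  i=6: C(10,6)·!4 = 210·9 = 1890
  i=7: C(10,7)·!3 = 120·2 = 240
  i=8: C(10,8)·!2 = 45·1 = 45
  i=9: C(10,9)·!1 = 10·0 = 0
  i=10: C(10,10)·!0 = 1·1 = 1
Total = 13264.

13264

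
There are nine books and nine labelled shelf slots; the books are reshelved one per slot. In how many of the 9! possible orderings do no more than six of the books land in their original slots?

362843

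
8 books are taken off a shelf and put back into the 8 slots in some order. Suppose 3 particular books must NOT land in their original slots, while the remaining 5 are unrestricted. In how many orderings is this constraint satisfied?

27240

Inclusion-exclusion on the 3 forbidden self-matches:
Σ_{j=0}^{3} (-1)^j C(3,j)(8-j)!
= C(3,0)·8! - C(3,1)·7! + C(3,2)·6! - C(3,3)·5!
= 40320 - 15120 + 2160 - 120
= 27240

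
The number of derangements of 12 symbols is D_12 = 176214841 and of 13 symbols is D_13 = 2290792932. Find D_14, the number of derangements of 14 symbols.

32071101049

D_14 = (14-1)·(D_13 + D_12) = 13·(2290792932 + 176214841) = 13·2467007773 = 32071101049.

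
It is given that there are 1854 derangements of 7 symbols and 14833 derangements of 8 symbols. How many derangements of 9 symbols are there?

!9 = (9-1)·(!8 + !7) = 8·(14833 + 1854) = 8·16687 = 133496.

133496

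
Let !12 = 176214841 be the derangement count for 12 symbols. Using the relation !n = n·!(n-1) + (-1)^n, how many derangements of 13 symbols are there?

!13 = 13·176214841 - 1 = 2290792932.

2290792932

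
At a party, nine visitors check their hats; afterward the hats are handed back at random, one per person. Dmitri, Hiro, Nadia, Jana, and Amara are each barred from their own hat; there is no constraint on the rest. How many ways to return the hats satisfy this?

205056

Let A_j be the event that the j-th constrained one is fixed. By inclusion-exclusion over the 5 events:
Σ_{j=0}^{5} (-1)^j C(5,j)(9-j)!
= C(5,0)·9! - C(5,1)·8! + C(5,2)·7! - C(5,3)·6! + C(5,4)·5! - C(5,5)·4!
= 362880 - 201600 + 50400 - 7200 + 600 - 24
= 205056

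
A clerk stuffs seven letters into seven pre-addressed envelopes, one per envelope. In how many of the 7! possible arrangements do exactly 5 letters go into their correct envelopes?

Choose which 5 of the 7 are fixed: C(7,5) = 21.
The remaining 2 must be deranged: !2 = 1.
Total: 21 × 1 = 21.

21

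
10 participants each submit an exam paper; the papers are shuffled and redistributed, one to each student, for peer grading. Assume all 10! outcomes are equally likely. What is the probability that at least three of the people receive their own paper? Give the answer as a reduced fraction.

145697/1814400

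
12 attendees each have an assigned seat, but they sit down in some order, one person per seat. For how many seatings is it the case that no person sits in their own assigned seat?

176214841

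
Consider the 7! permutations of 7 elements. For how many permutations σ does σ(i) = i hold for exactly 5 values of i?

Choose which 5 of the 7 are fixed: C(7,5) = 21.
The remaining 2 must be deranged: !2 = 1.
Total: 21 × 1 = 21.

21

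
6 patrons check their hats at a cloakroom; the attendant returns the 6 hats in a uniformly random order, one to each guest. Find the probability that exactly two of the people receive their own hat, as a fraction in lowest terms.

Favorable outcomes: C(6,2)·!4 = 15·9 = 135.
Total outcomes: 6! = 720.
Probability = 135/720 = 3/16.

3/16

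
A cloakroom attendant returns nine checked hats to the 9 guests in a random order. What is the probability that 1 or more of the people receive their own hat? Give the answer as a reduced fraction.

28673/45360

Favorable outcomes: Σ_{i≥1} C(9,i)·!(9-i) = 9·14833 + 36·1854 + 84·265 + 126·44 + 126·9 + 84·2 + 36·1 + 9·0 + 1·1 = 229384.
Total outcomes: 9! = 362880.
Probability = 229384/362880 = 28673/45360.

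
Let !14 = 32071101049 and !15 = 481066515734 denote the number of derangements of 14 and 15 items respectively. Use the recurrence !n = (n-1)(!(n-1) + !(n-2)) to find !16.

7697064251745

!16 = (16-1)·(!15 + !14) = 15·(481066515734 + 32071101049) = 15·513137616783 = 7697064251745.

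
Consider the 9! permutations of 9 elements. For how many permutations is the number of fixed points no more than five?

Sum C(9,i)·!(9-i) for i = 0..5:
  i=0: C(9,0)·!9 = 1·133496 = 133496
  i=1: C(9,1)·!8 = 9·14833 = 133497
  i=2: C(9,2)·!7 = 36·1854 = 66744
  i=3: C(9,3)·!6 = 84·265 = 22260
  i=4: C(9,4)·!5 = 126·44 = 5544
  i=5: C(9,5)·!4 = 126·9 = 1134
Total = 362675.

362675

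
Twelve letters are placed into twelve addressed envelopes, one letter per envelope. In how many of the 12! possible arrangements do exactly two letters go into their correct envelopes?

Pick the 2 fixed positions: C(12,2) = 66 ways.
The other 10 form a derangement: !10 = 1334961.
Total: 66 × 1334961 = 88107426.

88107426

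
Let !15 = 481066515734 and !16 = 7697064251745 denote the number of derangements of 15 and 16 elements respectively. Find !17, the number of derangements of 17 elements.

!17 = (17-1)·(!16 + !15) = 16·(7697064251745 + 481066515734) = 16·8178130767479 = 130850092279664.

130850092279664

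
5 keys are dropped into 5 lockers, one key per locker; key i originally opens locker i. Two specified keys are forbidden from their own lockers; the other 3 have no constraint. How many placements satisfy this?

78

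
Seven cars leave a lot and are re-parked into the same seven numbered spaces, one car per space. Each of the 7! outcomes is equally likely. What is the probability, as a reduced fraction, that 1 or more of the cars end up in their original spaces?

177/280

Favorable outcomes: Σ_{i≥1} C(7,i)·!(7-i) = 7·265 + 21·44 + 35·9 + 35·2 + 21·1 + 7·0 + 1·1 = 3186.
Total outcomes: 7! = 5040.
Probability = 3186/5040 = 177/280.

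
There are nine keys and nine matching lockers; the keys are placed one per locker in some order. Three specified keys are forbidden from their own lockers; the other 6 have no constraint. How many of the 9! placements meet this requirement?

Inclusion-exclusion on the 3 forbidden self-matches:
Σ_{j=0}^{3} (-1)^j C(3,j)(9-j)!
= C(3,0)·9! - C(3,1)·8! + C(3,2)·7! - C(3,3)·6!
= 362880 - 120960 + 15120 - 720
= 256320

256320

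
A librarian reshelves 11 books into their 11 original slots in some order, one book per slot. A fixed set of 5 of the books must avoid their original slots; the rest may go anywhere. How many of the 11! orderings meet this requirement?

25022880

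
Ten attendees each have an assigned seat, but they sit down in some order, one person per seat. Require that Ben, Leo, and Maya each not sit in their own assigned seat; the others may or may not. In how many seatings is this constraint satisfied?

2656080

Inclusion-exclusion on the 3 forbidden self-matches:
Σ_{j=0}^{3} (-1)^j C(3,j)(10-j)!
= C(3,0)·10! - C(3,1)·9! + C(3,2)·8! - C(3,3)·7!
= 3628800 - 1088640 + 120960 - 5040
= 2656080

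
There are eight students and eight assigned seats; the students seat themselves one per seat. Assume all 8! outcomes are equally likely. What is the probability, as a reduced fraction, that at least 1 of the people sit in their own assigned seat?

Favorable outcomes: Σ_{i≥1} C(8,i)·!(8-i) = 8·1854 + 28·265 + 56·44 + 70·9 + 56·2 + 28·1 + 8·0 + 1·1 = 25487.
Total outcomes: 8! = 40320.
Probability = 25487/40320 = 3641/5760.

3641/5760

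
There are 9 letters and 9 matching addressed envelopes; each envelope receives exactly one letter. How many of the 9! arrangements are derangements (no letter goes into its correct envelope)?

133496

!9 is the nearest integer to 9!/e.
9! = 362880, and 362880/e ≈ 133496.09, so !9 = 133496.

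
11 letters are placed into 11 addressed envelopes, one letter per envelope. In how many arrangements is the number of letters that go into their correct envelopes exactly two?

7342280

Pick the 2 fixed positions: C(11,2) = 55 ways.
The other 9 form a derangement: !9 = 133496.
Total: 55 × 133496 = 7342280.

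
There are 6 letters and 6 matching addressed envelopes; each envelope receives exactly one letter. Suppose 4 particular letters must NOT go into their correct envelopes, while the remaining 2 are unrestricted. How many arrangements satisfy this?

362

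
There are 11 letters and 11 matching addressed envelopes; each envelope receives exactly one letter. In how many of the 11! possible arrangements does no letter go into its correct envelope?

14684570

!11 is the nearest integer to 11!/e.
11! = 39916800, and 39916800/e ≈ 14684570.08, so !11 = 14684570.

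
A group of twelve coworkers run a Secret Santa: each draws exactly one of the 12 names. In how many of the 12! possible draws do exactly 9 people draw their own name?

Choose which 9 of the 12 are fixed: C(12,9) = 220.
The other 3 form a derangement: !3 = 2.
Total: 220 × 2 = 440.

440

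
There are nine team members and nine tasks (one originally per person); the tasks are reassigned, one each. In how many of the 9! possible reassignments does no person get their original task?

133496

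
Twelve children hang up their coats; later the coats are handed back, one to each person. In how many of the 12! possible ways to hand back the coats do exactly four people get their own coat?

7342335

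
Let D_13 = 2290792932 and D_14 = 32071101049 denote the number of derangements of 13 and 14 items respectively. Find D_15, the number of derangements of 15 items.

D_15 = (15-1)·(D_14 + D_13) = 14·(32071101049 + 2290792932) = 14·34361893981 = 481066515734.

481066515734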